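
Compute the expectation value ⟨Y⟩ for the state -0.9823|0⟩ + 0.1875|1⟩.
0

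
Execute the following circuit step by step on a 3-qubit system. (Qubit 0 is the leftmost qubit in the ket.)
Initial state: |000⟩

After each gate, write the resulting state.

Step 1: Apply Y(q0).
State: i|100⟩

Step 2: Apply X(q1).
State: i|110⟩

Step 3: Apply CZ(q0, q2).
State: i|110⟩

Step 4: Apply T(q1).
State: (-1/√2 + (1/√2)i)|110⟩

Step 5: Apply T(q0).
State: -|110⟩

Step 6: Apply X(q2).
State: -|111⟩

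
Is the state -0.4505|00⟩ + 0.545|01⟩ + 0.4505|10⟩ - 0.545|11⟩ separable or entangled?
Separable

Writing the state as a|00⟩ + b|01⟩ + c|10⟩ + d|11⟩, it is a product state iff ad − bc = 0.
Here (a, b, c, d) = (-0.4505, 0.545, 0.4505, -0.545): ad − bc = (-0.4505)(-0.545) − (0.545)(0.4505) = 0, so the state is separable.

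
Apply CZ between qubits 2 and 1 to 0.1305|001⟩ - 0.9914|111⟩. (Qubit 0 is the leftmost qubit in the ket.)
0.1305|001⟩ + 0.9914|111⟩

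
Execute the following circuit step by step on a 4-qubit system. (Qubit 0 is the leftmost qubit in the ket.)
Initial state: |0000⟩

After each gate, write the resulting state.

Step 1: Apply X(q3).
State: |0001⟩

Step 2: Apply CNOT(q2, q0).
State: |0001⟩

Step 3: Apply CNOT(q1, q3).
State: |0001⟩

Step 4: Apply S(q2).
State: |0001⟩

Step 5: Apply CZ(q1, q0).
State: |0001⟩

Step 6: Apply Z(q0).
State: |0001⟩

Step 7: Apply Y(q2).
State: i|0011⟩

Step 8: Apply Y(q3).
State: |0010⟩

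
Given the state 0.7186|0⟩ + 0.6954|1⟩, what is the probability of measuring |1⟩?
0.4836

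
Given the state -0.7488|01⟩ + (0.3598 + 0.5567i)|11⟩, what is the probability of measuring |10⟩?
0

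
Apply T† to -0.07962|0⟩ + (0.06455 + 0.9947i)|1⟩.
-0.07962|0⟩ + (0.749 + 0.6577i)|1⟩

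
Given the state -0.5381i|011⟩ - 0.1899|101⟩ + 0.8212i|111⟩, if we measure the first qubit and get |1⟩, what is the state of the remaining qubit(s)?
-0.2253|01⟩ + 0.9743i|11⟩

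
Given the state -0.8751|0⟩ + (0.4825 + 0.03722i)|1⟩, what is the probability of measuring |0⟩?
0.7658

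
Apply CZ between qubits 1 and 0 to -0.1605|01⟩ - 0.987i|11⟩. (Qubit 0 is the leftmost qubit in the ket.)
-0.1605|01⟩ + 0.987i|11⟩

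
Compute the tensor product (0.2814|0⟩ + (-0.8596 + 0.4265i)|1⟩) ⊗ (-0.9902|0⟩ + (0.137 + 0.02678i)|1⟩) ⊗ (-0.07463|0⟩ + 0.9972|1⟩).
0.0208|000⟩ - 0.2779|001⟩ + (-0.002877 - 0.0005624i)|010⟩ + (0.03844 + 0.007515i)|011⟩ + (-0.06352 + 0.03152i)|100⟩ + (0.8488 - 0.4211i)|101⟩ + (0.009641 - 0.002643i)|110⟩ + (-0.1288 + 0.03531i)|111⟩

amp(|b₁b₂…⟩) = product of the factor amplitudes for bits b₁, b₂, …; only kets whose every factor amplitude is nonzero survive.
|000⟩: (0.2814)(-0.9902)(-0.07463) = 0.0208
|001⟩: (0.2814)(-0.9902)(0.9972) = -0.2779
|010⟩: (0.2814)(0.137 + 0.02678i)(-0.07463) = (-0.002877 - 0.0005624i)
|011⟩: (0.2814)(0.137 + 0.02678i)(0.9972) = (0.03844 + 0.007515i)
|100⟩: (-0.8596 + 0.4265i)(-0.9902)(-0.07463) = (-0.06352 + 0.03152i)
|101⟩: (-0.8596 + 0.4265i)(-0.9902)(0.9972) = (0.8488 - 0.4211i)
|110⟩: (-0.8596 + 0.4265i)(0.137 + 0.02678i)(-0.07463) = (0.009641 - 0.002643i)
|111⟩: (-0.8596 + 0.4265i)(0.137 + 0.02678i)(0.9972) = (-0.1288 + 0.03531i)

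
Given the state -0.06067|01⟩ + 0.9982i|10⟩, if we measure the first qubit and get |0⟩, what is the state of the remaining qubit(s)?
-|1⟩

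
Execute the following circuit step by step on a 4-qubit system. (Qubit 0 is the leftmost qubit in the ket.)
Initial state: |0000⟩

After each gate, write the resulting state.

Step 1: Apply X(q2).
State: |0010⟩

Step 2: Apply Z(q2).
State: -|0010⟩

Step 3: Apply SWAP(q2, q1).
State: -|0100⟩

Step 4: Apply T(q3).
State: -|0100⟩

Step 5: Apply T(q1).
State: (-1/√2 - (1/√2)i)|0100⟩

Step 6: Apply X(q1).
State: (-1/√2 - (1/√2)i)|0000⟩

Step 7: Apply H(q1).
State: (-1/2 - (1/2)i)|0000⟩ + (-1/2 - (1/2)i)|0100⟩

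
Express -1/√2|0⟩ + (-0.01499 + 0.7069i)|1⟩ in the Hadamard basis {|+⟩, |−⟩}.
(-0.5106 + 0.4999i)|+⟩ + (-0.4894 - 0.4999i)|−⟩

With |ψ⟩ = α|0⟩ + β|1⟩, the Hadamard-basis coefficients are ⟨+|ψ⟩ = (α + β)/√2 and ⟨−|ψ⟩ = (α − β)/√2.
Here α = -1/√2, β = (-0.01499 + 0.7069i): (α + β)/√2 = (-0.5106 + 0.4999i), (α − β)/√2 = (-0.4894 - 0.4999i).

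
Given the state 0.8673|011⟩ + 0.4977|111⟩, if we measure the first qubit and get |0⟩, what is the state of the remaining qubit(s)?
|11⟩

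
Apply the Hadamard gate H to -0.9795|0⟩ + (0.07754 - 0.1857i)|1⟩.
(-0.6378 - 0.1313i)|0⟩ + (-0.7474 + 0.1313i)|1⟩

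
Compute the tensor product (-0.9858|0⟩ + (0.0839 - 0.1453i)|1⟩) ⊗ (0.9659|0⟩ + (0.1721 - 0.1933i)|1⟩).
-0.9522|00⟩ + (-0.1697 + 0.1906i)|01⟩ + (0.08104 - 0.1403i)|10⟩ + (-0.01365 - 0.04122i)|11⟩

amp(|b₁b₂…⟩) = product of the factor amplitudes for bits b₁, b₂, …; only kets whose every factor amplitude is nonzero survive.
|00⟩: (-0.9858)(0.9659) = -0.9522
|01⟩: (-0.9858)(0.1721 - 0.1933i) = (-0.1697 + 0.1906i)
|10⟩: (0.0839 - 0.1453i)(0.9659) = (0.08104 - 0.1403i)
|11⟩: (0.0839 - 0.1453i)(0.1721 - 0.1933i) = (-0.01365 - 0.04122i)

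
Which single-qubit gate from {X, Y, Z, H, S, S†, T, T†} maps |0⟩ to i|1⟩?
Y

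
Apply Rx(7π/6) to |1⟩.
-0.9659i|0⟩ - 0.2588|1⟩

Rx(7π/6) = [[cos(θ/2), −i·sin(θ/2)], [−i·sin(θ/2), cos(θ/2)]]; θ = 7π/6, cos(θ/2) ≈ -0.258819, sin(θ/2) ≈ 0.965926.
With a = amp(|0⟩) = 0 and b = amp(|1⟩) = 1:
new amp(|0⟩) = (-0.258819)·a + (-0.965926i)·b = -0.9659i
new amp(|1⟩) = (-0.965926i)·a + (-0.258819)·b = -0.2588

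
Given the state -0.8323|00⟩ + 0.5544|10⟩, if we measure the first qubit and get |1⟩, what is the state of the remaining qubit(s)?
|0⟩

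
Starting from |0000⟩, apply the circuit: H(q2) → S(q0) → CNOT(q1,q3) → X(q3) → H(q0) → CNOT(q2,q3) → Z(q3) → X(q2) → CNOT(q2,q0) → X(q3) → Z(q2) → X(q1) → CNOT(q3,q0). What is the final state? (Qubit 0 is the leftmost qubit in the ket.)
1/2|0101⟩ + 1/2|0110⟩ + 1/2|1101⟩ + 1/2|1110⟩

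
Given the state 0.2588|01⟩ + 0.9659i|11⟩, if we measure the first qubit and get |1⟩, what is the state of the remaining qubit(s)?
i|1⟩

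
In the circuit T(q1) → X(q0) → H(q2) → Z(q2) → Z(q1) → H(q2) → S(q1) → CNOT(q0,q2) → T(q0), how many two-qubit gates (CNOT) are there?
1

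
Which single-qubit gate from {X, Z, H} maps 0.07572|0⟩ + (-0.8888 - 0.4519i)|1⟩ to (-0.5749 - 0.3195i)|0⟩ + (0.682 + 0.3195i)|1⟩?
H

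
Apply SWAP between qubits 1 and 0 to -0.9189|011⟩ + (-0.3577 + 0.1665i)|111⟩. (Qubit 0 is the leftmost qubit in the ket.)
-0.9189|101⟩ + (-0.3577 + 0.1665i)|111⟩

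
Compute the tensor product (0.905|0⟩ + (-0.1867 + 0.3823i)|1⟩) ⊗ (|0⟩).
0.905|00⟩ + (-0.1867 + 0.3823i)|10⟩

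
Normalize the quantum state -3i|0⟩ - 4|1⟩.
-0.6i|0⟩ - 0.8|1⟩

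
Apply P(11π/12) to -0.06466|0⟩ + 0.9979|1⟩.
-0.06466|0⟩ + (-0.9639 + 0.2583i)|1⟩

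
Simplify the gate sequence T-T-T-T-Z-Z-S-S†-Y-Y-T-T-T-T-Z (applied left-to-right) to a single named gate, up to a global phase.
Z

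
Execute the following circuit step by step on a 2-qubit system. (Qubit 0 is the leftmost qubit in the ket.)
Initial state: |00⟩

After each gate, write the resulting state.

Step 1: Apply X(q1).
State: |01⟩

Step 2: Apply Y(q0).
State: i|11⟩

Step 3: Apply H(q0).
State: (1/√2)i|01⟩ - (1/√2)i|11⟩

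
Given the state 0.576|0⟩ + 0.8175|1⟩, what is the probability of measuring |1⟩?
0.6683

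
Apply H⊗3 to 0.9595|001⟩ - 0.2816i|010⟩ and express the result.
(0.3392 - 0.09956i)|000⟩ + (-0.3392 - 0.09956i)|001⟩ + (0.3392 + 0.09956i)|010⟩ + (-0.3392 + 0.09956i)|011⟩ + (0.3392 - 0.09956i)|100⟩ + (-0.3392 - 0.09956i)|101⟩ + (0.3392 + 0.09956i)|110⟩ + (-0.3392 + 0.09956i)|111⟩

H⊗3 gives amp(|y⟩) = (1/2√2) Σ_x (−1)^(x·y) amp(|x⟩), where x·y is the number of positions in which both x and y have a 1.
|000⟩: (0.9595 - 0.2816i)/(2√2) = (0.3392 - 0.09956i)
|001⟩: (-0.9595 - 0.2816i)/(2√2) = (-0.3392 - 0.09956i)
|010⟩: (0.9595 + 0.2816i)/(2√2) = (0.3392 + 0.09956i)
|011⟩: (-0.9595 + 0.2816i)/(2√2) = (-0.3392 + 0.09956i)
|100⟩: (0.9595 - 0.2816i)/(2√2) = (0.3392 - 0.09956i)
|101⟩: (-0.9595 - 0.2816i)/(2√2) = (-0.3392 - 0.09956i)
|110⟩: (0.9595 + 0.2816i)/(2√2) = (0.3392 + 0.09956i)
|111⟩: (-0.9595 + 0.2816i)/(2√2) = (-0.3392 + 0.09956i)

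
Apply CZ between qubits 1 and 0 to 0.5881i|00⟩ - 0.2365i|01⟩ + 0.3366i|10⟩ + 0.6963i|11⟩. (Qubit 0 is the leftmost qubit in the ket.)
0.5881i|00⟩ - 0.2365i|01⟩ + 0.3366i|10⟩ - 0.6963i|11⟩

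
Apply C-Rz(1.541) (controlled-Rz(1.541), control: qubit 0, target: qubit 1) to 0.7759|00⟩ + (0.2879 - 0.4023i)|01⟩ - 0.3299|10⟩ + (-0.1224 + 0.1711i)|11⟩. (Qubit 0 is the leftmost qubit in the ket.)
0.7759|00⟩ + (0.2879 - 0.4023i)|01⟩ + (-0.2367 + 0.2298i)|10⟩ + (-0.207 + 0.03752i)|11⟩

C-Rz(1.541) leaves the control-|0⟩ kets |00⟩, |01⟩ unchanged and applies Rz(1.541) to qubit 1 on the control-|1⟩ pair (|10⟩, |11⟩).
Rz(1.541) = [[e^(−iθ/2), 0], [0, e^(iθ/2)]] with e^(±iθ/2) = cos(θ/2) ± i·sin(θ/2); θ = 1.541, cos(θ/2) ≈ 0.717563, sin(θ/2) ≈ 0.696494.
With a = amp(|10⟩) = -0.3299 and b = amp(|11⟩) = (-0.1224 + 0.1711i):
new amp(|10⟩) = (0.717563 - 0.696494i)·a = (-0.2367 + 0.2298i)
new amp(|11⟩) = (0.717563 + 0.696494i)·b = (-0.207 + 0.03752i)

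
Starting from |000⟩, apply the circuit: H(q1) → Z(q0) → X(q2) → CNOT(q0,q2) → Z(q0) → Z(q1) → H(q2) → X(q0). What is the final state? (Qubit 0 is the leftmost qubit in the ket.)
1/2|100⟩ - 1/2|101⟩ - 1/2|110⟩ + 1/2|111⟩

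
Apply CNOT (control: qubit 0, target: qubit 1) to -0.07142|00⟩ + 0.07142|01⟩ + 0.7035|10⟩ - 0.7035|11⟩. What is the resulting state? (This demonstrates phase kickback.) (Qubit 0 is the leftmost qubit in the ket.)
-0.07142|00⟩ + 0.07142|01⟩ - 0.7035|10⟩ + 0.7035|11⟩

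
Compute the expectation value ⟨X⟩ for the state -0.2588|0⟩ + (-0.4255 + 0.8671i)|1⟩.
0.2202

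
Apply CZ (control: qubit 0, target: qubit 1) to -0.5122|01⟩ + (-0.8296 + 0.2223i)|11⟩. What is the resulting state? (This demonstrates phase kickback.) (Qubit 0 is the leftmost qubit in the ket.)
-0.5122|01⟩ + (0.8296 - 0.2223i)|11⟩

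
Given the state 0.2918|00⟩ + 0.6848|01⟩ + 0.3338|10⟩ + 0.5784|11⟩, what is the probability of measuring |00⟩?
0.08515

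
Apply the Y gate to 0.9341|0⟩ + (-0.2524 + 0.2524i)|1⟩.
(0.2524 + 0.2524i)|0⟩ + 0.9341i|1⟩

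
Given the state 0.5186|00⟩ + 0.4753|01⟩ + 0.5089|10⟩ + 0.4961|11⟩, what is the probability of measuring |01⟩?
0.2259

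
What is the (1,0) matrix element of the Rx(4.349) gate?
-0.8232i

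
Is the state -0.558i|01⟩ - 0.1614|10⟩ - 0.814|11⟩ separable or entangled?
Entangled

Writing the state as a|00⟩ + b|01⟩ + c|10⟩ + d|11⟩, it is a product state iff ad − bc = 0.
Here (a, b, c, d) = (0, -0.558i, -0.1614, -0.814): ad − bc = (0)(-0.814) − (-0.558i)(-0.1614) = -0.09006i ≠ 0, so the state is entangled.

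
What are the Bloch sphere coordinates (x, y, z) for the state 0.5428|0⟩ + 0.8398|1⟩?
(0.9117, 0, -0.4106)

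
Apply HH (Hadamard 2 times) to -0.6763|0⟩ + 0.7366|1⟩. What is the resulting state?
-0.6763|0⟩ + 0.7366|1⟩

H² = I, so an even number of Hadamards cancels: H^2 = I and the state is unchanged.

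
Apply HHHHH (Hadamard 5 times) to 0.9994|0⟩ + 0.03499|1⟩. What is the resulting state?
0.7314|0⟩ + 0.6819|1⟩

H² = I, so H^5 = H: a single Hadamard. With (a, b) = (0.9994, 0.03499), H gives ((a + b)/√2, (a − b)/√2) = (0.7314, 0.6819).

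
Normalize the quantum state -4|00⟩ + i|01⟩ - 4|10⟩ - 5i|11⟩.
-0.5252|00⟩ + 0.1313i|01⟩ - 0.5252|10⟩ - 0.6565i|11⟩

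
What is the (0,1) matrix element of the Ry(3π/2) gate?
-1/√2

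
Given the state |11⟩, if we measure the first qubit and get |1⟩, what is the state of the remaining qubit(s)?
|1⟩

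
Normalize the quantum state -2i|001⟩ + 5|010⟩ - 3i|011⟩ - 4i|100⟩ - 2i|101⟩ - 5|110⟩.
-0.2195i|001⟩ + 0.5488|010⟩ - 0.3293i|011⟩ - 0.4391i|100⟩ - 0.2195i|101⟩ - 0.5488|110⟩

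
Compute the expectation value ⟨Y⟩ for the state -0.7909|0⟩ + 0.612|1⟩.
0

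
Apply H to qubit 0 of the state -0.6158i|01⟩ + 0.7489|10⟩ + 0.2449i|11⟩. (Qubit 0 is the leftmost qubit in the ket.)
0.5296|00⟩ - 0.2623i|01⟩ - 0.5296|10⟩ - 0.6086i|11⟩

H on qubit 0 mixes each pair of kets that differ only in qubit 0: amplitudes (a, b) of (|…0…⟩, |…1…⟩) become ((a + b)/√2, (a − b)/√2). Kets absent from the input have amplitude 0.
(|00⟩, |10⟩): (a, b) = (0, 0.7489) → (0.5296, -0.5296)
(|01⟩, |11⟩): (a, b) = (-0.6158i, 0.2449i) → (-0.2623i, -0.6086i)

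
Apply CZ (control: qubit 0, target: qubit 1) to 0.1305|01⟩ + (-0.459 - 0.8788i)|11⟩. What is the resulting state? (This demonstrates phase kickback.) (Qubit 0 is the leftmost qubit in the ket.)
0.1305|01⟩ + (0.459 + 0.8788i)|11⟩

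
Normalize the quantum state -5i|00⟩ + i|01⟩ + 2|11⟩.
-0.9129i|00⟩ + 0.1826i|01⟩ + 0.3651|11⟩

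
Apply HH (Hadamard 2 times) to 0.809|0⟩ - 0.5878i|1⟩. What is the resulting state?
0.809|0⟩ - 0.5878i|1⟩

H² = I, so an even number of Hadamards cancels: H^2 = I and the state is unchanged.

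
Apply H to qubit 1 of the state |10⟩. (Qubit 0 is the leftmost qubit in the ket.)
1/√2|10⟩ + 1/√2|11⟩

H on qubit 1 mixes each pair of kets that differ only in qubit 1: amplitudes (a, b) of (|…0…⟩, |…1…⟩) become ((a + b)/√2, (a − b)/√2). Kets absent from the input have amplitude 0.
(|10⟩, |11⟩): (a, b) = (1, 0) → (1/√2, 1/√2)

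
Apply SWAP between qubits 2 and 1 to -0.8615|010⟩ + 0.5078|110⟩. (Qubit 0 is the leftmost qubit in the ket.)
-0.8615|001⟩ + 0.5078|101⟩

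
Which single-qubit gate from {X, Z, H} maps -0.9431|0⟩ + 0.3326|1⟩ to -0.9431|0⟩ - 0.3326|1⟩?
Z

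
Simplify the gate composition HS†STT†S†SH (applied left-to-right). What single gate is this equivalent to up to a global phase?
I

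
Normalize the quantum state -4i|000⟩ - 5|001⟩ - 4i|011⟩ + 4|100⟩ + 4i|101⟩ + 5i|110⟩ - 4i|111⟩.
-0.3508i|000⟩ - 0.4385|001⟩ - 0.3508i|011⟩ + 0.3508|100⟩ + 0.3508i|101⟩ + 0.4385i|110⟩ - 0.3508i|111⟩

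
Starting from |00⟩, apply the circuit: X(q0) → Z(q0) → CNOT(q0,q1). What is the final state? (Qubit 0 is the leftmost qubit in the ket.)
-|11⟩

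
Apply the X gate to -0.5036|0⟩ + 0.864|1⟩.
0.864|0⟩ - 0.5036|1⟩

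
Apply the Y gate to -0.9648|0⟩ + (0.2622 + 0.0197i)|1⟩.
(0.0197 - 0.2622i)|0⟩ - 0.9648i|1⟩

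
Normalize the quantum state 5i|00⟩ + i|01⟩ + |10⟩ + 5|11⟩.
0.6934i|00⟩ + 0.1387i|01⟩ + 0.1387|10⟩ + 0.6934|11⟩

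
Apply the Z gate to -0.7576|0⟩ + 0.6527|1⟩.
-0.7576|0⟩ - 0.6527|1⟩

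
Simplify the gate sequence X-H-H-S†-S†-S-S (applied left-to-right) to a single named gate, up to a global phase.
X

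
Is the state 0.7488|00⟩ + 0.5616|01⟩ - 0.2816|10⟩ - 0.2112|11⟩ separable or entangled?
Separable

Writing the state as a|00⟩ + b|01⟩ + c|10⟩ + d|11⟩, it is a product state iff ad − bc = 0.
Here (a, b, c, d) = (0.7488, 0.5616, -0.2816, -0.2112): ad − bc = (0.7488)(-0.2112) − (0.5616)(-0.2816) = 0, so the state is separable.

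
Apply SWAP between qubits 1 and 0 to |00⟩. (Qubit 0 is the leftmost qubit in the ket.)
|00⟩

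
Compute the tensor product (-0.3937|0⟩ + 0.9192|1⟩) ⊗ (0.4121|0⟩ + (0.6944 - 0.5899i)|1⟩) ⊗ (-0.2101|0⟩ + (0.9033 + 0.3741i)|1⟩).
0.03409|000⟩ + (-0.1466 - 0.0607i)|001⟩ + (0.05744 - 0.04879i)|010⟩ + (-0.3338 + 0.1075i)|011⟩ - 0.07959|100⟩ + (0.3422 + 0.1417i)|101⟩ + (-0.1341 + 0.1139i)|110⟩ + (0.7794 - 0.251i)|111⟩

amp(|b₁b₂…⟩) = product of the factor amplitudes for bits b₁, b₂, …; only kets whose every factor amplitude is nonzero survive.
|000⟩: (-0.3937)(0.4121)(-0.2101) = 0.03409
|001⟩: (-0.3937)(0.4121)(0.9033 + 0.3741i) = (-0.1466 - 0.0607i)
|010⟩: (-0.3937)(0.6944 - 0.5899i)(-0.2101) = (0.05744 - 0.04879i)
|011⟩: (-0.3937)(0.6944 - 0.5899i)(0.9033 + 0.3741i) = (-0.3338 + 0.1075i)
|100⟩: (0.9192)(0.4121)(-0.2101) = -0.07959
|101⟩: (0.9192)(0.4121)(0.9033 + 0.3741i) = (0.3422 + 0.1417i)
|110⟩: (0.9192)(0.6944 - 0.5899i)(-0.2101) = (-0.1341 + 0.1139i)
|111⟩: (0.9192)(0.6944 - 0.5899i)(0.9033 + 0.3741i) = (0.7794 - 0.251i)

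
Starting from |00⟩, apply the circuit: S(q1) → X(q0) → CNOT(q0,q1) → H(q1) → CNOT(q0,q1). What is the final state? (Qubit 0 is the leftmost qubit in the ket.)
-1/√2|10⟩ + 1/√2|11⟩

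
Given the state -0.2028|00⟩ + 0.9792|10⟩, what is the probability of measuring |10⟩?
0.9588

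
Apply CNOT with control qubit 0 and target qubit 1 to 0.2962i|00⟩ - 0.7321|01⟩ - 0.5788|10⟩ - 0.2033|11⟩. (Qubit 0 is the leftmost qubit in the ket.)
0.2962i|00⟩ - 0.7321|01⟩ - 0.2033|10⟩ - 0.5788|11⟩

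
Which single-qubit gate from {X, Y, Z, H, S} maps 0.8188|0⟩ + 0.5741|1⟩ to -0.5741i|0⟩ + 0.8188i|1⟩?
Y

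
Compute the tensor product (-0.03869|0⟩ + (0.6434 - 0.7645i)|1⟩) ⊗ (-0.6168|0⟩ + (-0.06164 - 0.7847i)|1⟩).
0.02386|00⟩ + (0.002385 + 0.03036i)|01⟩ + (-0.3968 + 0.4715i)|10⟩ + (-0.6396 - 0.4578i)|11⟩

amp(|b₁b₂…⟩) = product of the factor amplitudes for bits b₁, b₂, …; only kets whose every factor amplitude is nonzero survive.
|00⟩: (-0.03869)(-0.6168) = 0.02386
|01⟩: (-0.03869)(-0.06164 - 0.7847i) = (0.002385 + 0.03036i)
|10⟩: (0.6434 - 0.7645i)(-0.6168) = (-0.3968 + 0.4715i)
|11⟩: (0.6434 - 0.7645i)(-0.06164 - 0.7847i) = (-0.6396 - 0.4578i)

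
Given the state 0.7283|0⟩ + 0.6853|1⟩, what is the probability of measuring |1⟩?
0.4696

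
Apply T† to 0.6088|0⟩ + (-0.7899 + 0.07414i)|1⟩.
0.6088|0⟩ + (-0.5061 + 0.611i)|1⟩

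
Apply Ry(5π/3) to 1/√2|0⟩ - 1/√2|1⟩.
-0.2588|0⟩ + 0.9659|1⟩

Ry(5π/3) = [[cos(θ/2), −sin(θ/2)], [sin(θ/2), cos(θ/2)]]; θ = 5π/3, cos(θ/2) ≈ -0.866025, sin(θ/2) ≈ 0.5.
With a = amp(|0⟩) = 1/√2 and b = amp(|1⟩) = -1/√2:
new amp(|0⟩) = (-0.866025)·a + (-0.5)·b = -0.2588
new amp(|1⟩) = (0.5)·a + (-0.866025)·b = 0.9659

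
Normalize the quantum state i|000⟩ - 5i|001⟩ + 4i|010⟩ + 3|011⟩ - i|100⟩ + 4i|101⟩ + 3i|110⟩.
0.114i|000⟩ - 0.5698i|001⟩ + 0.4558i|010⟩ + 0.3419|011⟩ - 0.114i|100⟩ + 0.4558i|101⟩ + 0.3419i|110⟩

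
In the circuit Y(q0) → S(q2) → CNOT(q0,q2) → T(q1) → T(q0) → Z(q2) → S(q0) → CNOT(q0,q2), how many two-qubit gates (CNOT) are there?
2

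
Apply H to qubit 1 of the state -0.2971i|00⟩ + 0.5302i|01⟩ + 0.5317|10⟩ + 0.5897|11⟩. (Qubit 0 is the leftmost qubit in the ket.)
0.1648i|00⟩ - 0.585i|01⟩ + 0.7929|10⟩ - 0.04101|11⟩

H on qubit 1 mixes each pair of kets that differ only in qubit 1: amplitudes (a, b) of (|…0…⟩, |…1…⟩) become ((a + b)/√2, (a − b)/√2). Kets absent from the input have amplitude 0.
(|00⟩, |01⟩): (a, b) = (-0.2971i, 0.5302i) → (0.1648i, -0.585i)
(|10⟩, |11⟩): (a, b) = (0.5317, 0.5897) → (0.7929, -0.04101)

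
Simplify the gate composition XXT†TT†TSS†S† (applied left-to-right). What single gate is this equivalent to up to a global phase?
S†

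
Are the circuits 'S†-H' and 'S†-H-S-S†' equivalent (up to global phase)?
Yes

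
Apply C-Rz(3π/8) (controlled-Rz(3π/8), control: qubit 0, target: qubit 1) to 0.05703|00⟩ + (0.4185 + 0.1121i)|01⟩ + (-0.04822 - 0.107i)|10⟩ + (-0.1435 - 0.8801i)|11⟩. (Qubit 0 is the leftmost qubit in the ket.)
0.05703|00⟩ + (0.4185 + 0.1121i)|01⟩ + (-0.09954 - 0.06218i)|10⟩ + (0.3696 - 0.8115i)|11⟩

C-Rz(3π/8) leaves the control-|0⟩ kets |00⟩, |01⟩ unchanged and applies Rz(3π/8) to qubit 1 on the control-|1⟩ pair (|10⟩, |11⟩).
Rz(3π/8) = [[e^(−iθ/2), 0], [0, e^(iθ/2)]] with e^(±iθ/2) = cos(θ/2) ± i·sin(θ/2); θ = 3π/8, cos(θ/2) ≈ 0.83147, sin(θ/2) ≈ 0.55557.
With a = amp(|10⟩) = (-0.04822 - 0.107i) and b = amp(|11⟩) = (-0.1435 - 0.8801i):
new amp(|10⟩) = (0.83147 - 0.55557i)·a = (-0.09954 - 0.06218i)
new amp(|11⟩) = (0.83147 + 0.55557i)·b = (0.3696 - 0.8115i)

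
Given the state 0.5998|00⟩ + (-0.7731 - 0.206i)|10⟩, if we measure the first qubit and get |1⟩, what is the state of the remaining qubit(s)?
(-0.9663 - 0.2575i)|0⟩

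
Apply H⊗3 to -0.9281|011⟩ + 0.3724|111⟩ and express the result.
-0.1965|000⟩ + 0.1965|001⟩ + 0.1965|010⟩ - 0.1965|011⟩ - 0.4598|100⟩ + 0.4598|101⟩ + 0.4598|110⟩ - 0.4598|111⟩

H⊗3 gives amp(|y⟩) = (1/2√2) Σ_x (−1)^(x·y) amp(|x⟩), where x·y is the number of positions in which both x and y have a 1.
|000⟩: (-0.9281 + 0.3724)/(2√2) = -0.1965
|001⟩: (0.9281 - 0.3724)/(2√2) = 0.1965
|010⟩: (0.9281 - 0.3724)/(2√2) = 0.1965
|011⟩: (-0.9281 + 0.3724)/(2√2) = -0.1965
|100⟩: (-0.9281 - 0.3724)/(2√2) = -0.4598
|101⟩: (0.9281 + 0.3724)/(2√2) = 0.4598
|110⟩: (0.9281 + 0.3724)/(2√2) = 0.4598
|111⟩: (-0.9281 - 0.3724)/(2√2) = -0.4598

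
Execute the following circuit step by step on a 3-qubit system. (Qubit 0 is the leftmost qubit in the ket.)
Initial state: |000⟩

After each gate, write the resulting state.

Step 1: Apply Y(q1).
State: i|010⟩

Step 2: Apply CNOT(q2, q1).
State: i|010⟩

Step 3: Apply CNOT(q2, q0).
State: i|010⟩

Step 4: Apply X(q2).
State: i|011⟩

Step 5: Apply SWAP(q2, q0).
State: i|110⟩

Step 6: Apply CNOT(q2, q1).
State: i|110⟩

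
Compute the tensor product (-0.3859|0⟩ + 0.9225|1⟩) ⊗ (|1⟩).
-0.3859|01⟩ + 0.9225|11⟩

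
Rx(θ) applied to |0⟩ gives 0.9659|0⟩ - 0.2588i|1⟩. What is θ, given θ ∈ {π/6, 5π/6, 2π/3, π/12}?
π/6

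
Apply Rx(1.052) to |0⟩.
0.8648|0⟩ - 0.5021i|1⟩

Rx(1.052) = [[cos(θ/2), −i·sin(θ/2)], [−i·sin(θ/2), cos(θ/2)]]; θ = 1.052, cos(θ/2) ≈ 0.864822, sin(θ/2) ≈ 0.502078.
With a = amp(|0⟩) = 1 and b = amp(|1⟩) = 0:
new amp(|0⟩) = (0.864822)·a + (-0.502078i)·b = 0.8648
new amp(|1⟩) = (-0.502078i)·a + (0.864822)·b = -0.5021i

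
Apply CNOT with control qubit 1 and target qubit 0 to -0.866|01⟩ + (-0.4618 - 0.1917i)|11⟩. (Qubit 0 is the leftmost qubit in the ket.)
(-0.4618 - 0.1917i)|01⟩ - 0.866|11⟩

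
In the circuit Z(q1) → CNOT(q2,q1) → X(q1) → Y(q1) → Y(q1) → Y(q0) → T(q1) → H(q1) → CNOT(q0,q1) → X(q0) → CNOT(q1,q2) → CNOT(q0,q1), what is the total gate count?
12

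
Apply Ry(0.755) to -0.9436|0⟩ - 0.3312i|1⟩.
(-0.8772 + 0.1221i)|0⟩ + (-0.3478 - 0.3079i)|1⟩

Ry(0.755) = [[cos(θ/2), −sin(θ/2)], [sin(θ/2), cos(θ/2)]]; θ = 0.755, cos(θ/2) ≈ 0.929589, sin(θ/2) ≈ 0.368598.
With a = amp(|0⟩) = -0.9436 and b = amp(|1⟩) = -0.3312i:
new amp(|0⟩) = (0.929589)·a + (-0.368598)·b = (-0.8772 + 0.1221i)
new amp(|1⟩) = (0.368598)·a + (0.929589)·b = (-0.3478 - 0.3079i)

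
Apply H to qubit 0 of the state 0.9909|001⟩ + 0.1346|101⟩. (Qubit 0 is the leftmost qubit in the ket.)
0.7958|001⟩ + 0.6055|101⟩

H on qubit 0 mixes each pair of kets that differ only in qubit 0: amplitudes (a, b) of (|…0…⟩, |…1…⟩) become ((a + b)/√2, (a − b)/√2). Kets absent from the input have amplitude 0.
(|001⟩, |101⟩): (a, b) = (0.9909, 0.1346) → (0.7958, 0.6055)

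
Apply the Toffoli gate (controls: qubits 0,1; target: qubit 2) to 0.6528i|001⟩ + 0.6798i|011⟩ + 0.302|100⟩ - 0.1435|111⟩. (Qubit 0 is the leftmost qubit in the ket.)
0.6528i|001⟩ + 0.6798i|011⟩ + 0.302|100⟩ - 0.1435|110⟩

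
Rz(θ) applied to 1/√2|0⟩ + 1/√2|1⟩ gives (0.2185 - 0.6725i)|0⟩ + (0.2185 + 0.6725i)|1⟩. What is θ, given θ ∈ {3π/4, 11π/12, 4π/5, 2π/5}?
4π/5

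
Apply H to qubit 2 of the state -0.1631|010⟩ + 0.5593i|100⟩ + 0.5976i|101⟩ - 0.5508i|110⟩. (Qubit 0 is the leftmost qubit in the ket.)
-0.1153|010⟩ - 0.1153|011⟩ + 0.8181i|100⟩ - 0.02708i|101⟩ - 0.3895i|110⟩ - 0.3895i|111⟩

H on qubit 2 mixes each pair of kets that differ only in qubit 2: amplitudes (a, b) of (|…0…⟩, |…1…⟩) become ((a + b)/√2, (a − b)/√2). Kets absent from the input have amplitude 0.
(|010⟩, |011⟩): (a, b) = (-0.1631, 0) → (-0.1153, -0.1153)
(|100⟩, |101⟩): (a, b) = (0.5593i, 0.5976i) → (0.8181i, -0.02708i)
(|110⟩, |111⟩): (a, b) = (-0.5508i, 0) → (-0.3895i, -0.3895i)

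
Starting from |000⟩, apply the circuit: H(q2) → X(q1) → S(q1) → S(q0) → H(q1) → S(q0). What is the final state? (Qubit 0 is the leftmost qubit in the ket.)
(1/2)i|000⟩ + (1/2)i|001⟩ - (1/2)i|010⟩ - (1/2)i|011⟩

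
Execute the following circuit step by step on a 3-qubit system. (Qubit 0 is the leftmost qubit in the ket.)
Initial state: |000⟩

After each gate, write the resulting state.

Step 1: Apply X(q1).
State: |010⟩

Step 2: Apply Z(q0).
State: |010⟩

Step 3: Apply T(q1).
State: (1/√2 + (1/√2)i)|010⟩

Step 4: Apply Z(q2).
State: (1/√2 + (1/√2)i)|010⟩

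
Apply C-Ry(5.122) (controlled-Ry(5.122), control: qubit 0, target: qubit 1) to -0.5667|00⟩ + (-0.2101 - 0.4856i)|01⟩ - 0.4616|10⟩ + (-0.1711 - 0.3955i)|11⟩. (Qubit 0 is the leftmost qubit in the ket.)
-0.5667|00⟩ + (-0.2101 - 0.4856i)|01⟩ + (0.4798 + 0.2169i)|10⟩ + (-0.1101 + 0.3307i)|11⟩

C-Ry(5.122) leaves the control-|0⟩ kets |00⟩, |01⟩ unchanged and applies Ry(5.122) to qubit 1 on the control-|1⟩ pair (|10⟩, |11⟩).
Ry(5.122) = [[cos(θ/2), −sin(θ/2)], [sin(θ/2), cos(θ/2)]]; θ = 5.122, cos(θ/2) ≈ -0.836138, sin(θ/2) ≈ 0.54852.
With a = amp(|10⟩) = -0.4616 and b = amp(|11⟩) = (-0.1711 - 0.3955i):
new amp(|10⟩) = (-0.836138)·a + (-0.54852)·b = (0.4798 + 0.2169i)
new amp(|11⟩) = (0.54852)·a + (-0.836138)·b = (-0.1101 + 0.3307i)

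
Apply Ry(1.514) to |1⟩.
-0.6867|0⟩ + 0.7269|1⟩

Ry(1.514) = [[cos(θ/2), −sin(θ/2)], [sin(θ/2), cos(θ/2)]]; θ = 1.514, cos(θ/2) ≈ 0.7269, sin(θ/2) ≈ 0.686744.
With a = amp(|0⟩) = 0 and b = amp(|1⟩) = 1:
new amp(|0⟩) = (0.7269)·a + (-0.686744)·b = -0.6867
new amp(|1⟩) = (0.686744)·a + (0.7269)·b = 0.7269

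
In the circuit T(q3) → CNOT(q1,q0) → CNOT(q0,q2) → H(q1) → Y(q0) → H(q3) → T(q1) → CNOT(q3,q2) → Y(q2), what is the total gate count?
9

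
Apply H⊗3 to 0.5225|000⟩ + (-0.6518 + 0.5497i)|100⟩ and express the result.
(-0.04571 + 0.1943i)|000⟩ + (-0.04571 + 0.1943i)|001⟩ + (-0.04571 + 0.1943i)|010⟩ + (-0.04571 + 0.1943i)|011⟩ + (0.4152 - 0.1943i)|100⟩ + (0.4152 - 0.1943i)|101⟩ + (0.4152 - 0.1943i)|110⟩ + (0.4152 - 0.1943i)|111⟩

H⊗3 gives amp(|y⟩) = (1/2√2) Σ_x (−1)^(x·y) amp(|x⟩), where x·y is the number of positions in which both x and y have a 1.
|000⟩: (0.5225 + (-0.6518 + 0.5497i))/(2√2) = (-0.04571 + 0.1943i)
|001⟩: (0.5225 + (-0.6518 + 0.5497i))/(2√2) = (-0.04571 + 0.1943i)
|010⟩: (0.5225 + (-0.6518 + 0.5497i))/(2√2) = (-0.04571 + 0.1943i)
|011⟩: (0.5225 + (-0.6518 + 0.5497i))/(2√2) = (-0.04571 + 0.1943i)
|100⟩: (0.5225 - (-0.6518 + 0.5497i))/(2√2) = (0.4152 - 0.1943i)
|101⟩: (0.5225 - (-0.6518 + 0.5497i))/(2√2) = (0.4152 - 0.1943i)
|110⟩: (0.5225 - (-0.6518 + 0.5497i))/(2√2) = (0.4152 - 0.1943i)
|111⟩: (0.5225 - (-0.6518 + 0.5497i))/(2√2) = (0.4152 - 0.1943i)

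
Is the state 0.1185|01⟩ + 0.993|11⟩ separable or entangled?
Separable

Writing the state as a|00⟩ + b|01⟩ + c|10⟩ + d|11⟩, it is a product state iff ad − bc = 0.
Here (a, b, c, d) = (0, 0.1185, 0, 0.993): ad − bc = (0)(0.993) − (0.1185)(0) = 0, so the state is separable.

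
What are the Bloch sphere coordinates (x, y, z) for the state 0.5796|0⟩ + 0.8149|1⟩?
(0.9446, 0, -0.3281)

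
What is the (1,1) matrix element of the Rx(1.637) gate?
0.6833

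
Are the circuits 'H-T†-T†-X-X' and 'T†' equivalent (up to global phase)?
No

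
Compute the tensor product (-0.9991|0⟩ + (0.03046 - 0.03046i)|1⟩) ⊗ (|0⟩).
-0.9991|00⟩ + (0.03046 - 0.03046i)|10⟩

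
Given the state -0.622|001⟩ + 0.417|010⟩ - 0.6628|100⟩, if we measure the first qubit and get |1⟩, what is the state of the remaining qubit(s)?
-|00⟩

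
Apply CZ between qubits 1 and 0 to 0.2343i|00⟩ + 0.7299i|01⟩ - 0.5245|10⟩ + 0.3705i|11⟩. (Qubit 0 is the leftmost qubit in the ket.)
0.2343i|00⟩ + 0.7299i|01⟩ - 0.5245|10⟩ - 0.3705i|11⟩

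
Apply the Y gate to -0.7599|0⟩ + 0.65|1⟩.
-0.65i|0⟩ - 0.7599i|1⟩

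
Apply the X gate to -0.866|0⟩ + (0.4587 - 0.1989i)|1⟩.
(0.4587 - 0.1989i)|0⟩ - 0.866|1⟩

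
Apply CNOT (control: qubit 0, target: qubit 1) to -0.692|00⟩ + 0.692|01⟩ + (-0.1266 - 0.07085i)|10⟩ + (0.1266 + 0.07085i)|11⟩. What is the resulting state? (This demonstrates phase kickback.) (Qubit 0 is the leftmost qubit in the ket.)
-0.692|00⟩ + 0.692|01⟩ + (0.1266 + 0.07085i)|10⟩ + (-0.1266 - 0.07085i)|11⟩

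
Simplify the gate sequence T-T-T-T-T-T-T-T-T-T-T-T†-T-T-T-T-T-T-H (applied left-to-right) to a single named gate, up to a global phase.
H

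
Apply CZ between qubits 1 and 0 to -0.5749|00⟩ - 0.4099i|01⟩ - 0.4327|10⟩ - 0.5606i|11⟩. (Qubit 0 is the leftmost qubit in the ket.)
-0.5749|00⟩ - 0.4099i|01⟩ - 0.4327|10⟩ + 0.5606i|11⟩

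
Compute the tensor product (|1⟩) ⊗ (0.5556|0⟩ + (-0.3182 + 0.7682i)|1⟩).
0.5556|10⟩ + (-0.3182 + 0.7682i)|11⟩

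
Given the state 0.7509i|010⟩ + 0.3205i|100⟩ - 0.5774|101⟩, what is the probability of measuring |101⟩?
0.3334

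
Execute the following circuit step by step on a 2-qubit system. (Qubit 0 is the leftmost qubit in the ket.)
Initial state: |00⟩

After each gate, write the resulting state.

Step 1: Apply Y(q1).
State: i|01⟩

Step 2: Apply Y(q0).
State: -|11⟩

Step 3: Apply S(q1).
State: -i|11⟩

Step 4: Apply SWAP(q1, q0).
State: -i|11⟩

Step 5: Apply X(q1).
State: -i|10⟩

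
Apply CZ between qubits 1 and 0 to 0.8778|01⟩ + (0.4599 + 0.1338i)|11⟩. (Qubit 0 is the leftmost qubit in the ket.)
0.8778|01⟩ + (-0.4599 - 0.1338i)|11⟩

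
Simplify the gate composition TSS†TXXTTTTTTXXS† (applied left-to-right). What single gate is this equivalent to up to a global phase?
S†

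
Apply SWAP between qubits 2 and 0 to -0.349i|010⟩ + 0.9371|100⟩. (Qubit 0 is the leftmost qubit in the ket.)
0.9371|001⟩ - 0.349i|010⟩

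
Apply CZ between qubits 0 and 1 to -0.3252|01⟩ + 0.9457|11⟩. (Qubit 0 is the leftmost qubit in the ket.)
-0.3252|01⟩ - 0.9457|11⟩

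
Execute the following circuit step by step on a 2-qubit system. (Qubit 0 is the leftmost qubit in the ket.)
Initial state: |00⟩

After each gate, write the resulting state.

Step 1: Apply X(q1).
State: |01⟩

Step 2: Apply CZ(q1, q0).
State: |01⟩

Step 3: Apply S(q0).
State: |01⟩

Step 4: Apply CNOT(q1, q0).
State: |11⟩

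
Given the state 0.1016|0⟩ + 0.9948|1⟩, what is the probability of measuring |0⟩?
0.01032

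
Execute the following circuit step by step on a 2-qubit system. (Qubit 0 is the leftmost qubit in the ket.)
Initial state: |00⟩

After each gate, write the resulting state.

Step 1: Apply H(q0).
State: 1/√2|00⟩ + 1/√2|10⟩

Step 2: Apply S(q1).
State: 1/√2|00⟩ + 1/√2|10⟩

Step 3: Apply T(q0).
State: 1/√2|00⟩ + (1/2 + (1/2)i)|10⟩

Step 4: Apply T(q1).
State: 1/√2|00⟩ + (1/2 + (1/2)i)|10⟩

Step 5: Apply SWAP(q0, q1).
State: 1/√2|00⟩ + (1/2 + (1/2)i)|01⟩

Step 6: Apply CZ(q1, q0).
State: 1/√2|00⟩ + (1/2 + (1/2)i)|01⟩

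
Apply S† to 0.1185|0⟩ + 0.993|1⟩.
0.1185|0⟩ - 0.993i|1⟩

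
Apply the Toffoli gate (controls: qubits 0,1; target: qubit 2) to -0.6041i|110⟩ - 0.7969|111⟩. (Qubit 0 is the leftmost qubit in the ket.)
-0.7969|110⟩ - 0.6041i|111⟩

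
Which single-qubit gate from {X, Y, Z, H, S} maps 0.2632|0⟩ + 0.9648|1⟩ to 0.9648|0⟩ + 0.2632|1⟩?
X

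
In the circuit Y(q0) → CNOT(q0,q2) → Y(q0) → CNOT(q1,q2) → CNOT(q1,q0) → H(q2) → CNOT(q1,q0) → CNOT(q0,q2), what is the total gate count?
8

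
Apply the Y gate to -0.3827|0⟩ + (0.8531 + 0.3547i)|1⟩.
(0.3547 - 0.8531i)|0⟩ - 0.3827i|1⟩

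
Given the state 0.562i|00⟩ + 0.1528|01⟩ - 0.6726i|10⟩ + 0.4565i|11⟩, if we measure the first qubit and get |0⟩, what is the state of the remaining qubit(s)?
0.965i|0⟩ + 0.2624|1⟩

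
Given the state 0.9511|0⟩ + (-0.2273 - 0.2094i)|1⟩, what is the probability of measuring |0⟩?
0.9046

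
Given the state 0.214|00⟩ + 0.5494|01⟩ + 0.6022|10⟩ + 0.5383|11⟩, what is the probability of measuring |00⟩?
0.0458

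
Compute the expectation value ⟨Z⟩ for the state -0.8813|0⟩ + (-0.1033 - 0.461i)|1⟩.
0.5535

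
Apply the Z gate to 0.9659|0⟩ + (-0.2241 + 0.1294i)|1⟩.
0.9659|0⟩ + (0.2241 - 0.1294i)|1⟩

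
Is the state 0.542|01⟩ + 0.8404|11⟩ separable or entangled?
Separable

Writing the state as a|00⟩ + b|01⟩ + c|10⟩ + d|11⟩, it is a product state iff ad − bc = 0.
Here (a, b, c, d) = (0, 0.542, 0, 0.8404): ad − bc = (0)(0.8404) − (0.542)(0) = 0, so the state is separable.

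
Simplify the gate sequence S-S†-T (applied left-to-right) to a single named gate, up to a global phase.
T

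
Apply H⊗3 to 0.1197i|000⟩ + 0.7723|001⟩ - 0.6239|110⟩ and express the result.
(0.05247 + 0.04232i)|000⟩ + (-0.4936 + 0.04232i)|001⟩ + (0.4936 + 0.04232i)|010⟩ + (-0.05247 + 0.04232i)|011⟩ + (0.4936 + 0.04232i)|100⟩ + (-0.05247 + 0.04232i)|101⟩ + (0.05247 + 0.04232i)|110⟩ + (-0.4936 + 0.04232i)|111⟩

H⊗3 gives amp(|y⟩) = (1/2√2) Σ_x (−1)^(x·y) amp(|x⟩), where x·y is the number of positions in which both x and y have a 1.
|000⟩: (0.1197i + 0.7723 - 0.6239)/(2√2) = (0.05247 + 0.04232i)
|001⟩: (0.1197i - 0.7723 - 0.6239)/(2√2) = (-0.4936 + 0.04232i)
|010⟩: (0.1197i + 0.7723 + 0.6239)/(2√2) = (0.4936 + 0.04232i)
|011⟩: (0.1197i - 0.7723 + 0.6239)/(2√2) = (-0.05247 + 0.04232i)
|100⟩: (0.1197i + 0.7723 + 0.6239)/(2√2) = (0.4936 + 0.04232i)
|101⟩: (0.1197i - 0.7723 + 0.6239)/(2√2) = (-0.05247 + 0.04232i)
|110⟩: (0.1197i + 0.7723 - 0.6239)/(2√2) = (0.05247 + 0.04232i)
|111⟩: (0.1197i - 0.7723 - 0.6239)/(2√2) = (-0.4936 + 0.04232i)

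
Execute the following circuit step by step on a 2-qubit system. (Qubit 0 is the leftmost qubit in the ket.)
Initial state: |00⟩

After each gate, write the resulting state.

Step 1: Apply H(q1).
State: 1/√2|00⟩ + 1/√2|01⟩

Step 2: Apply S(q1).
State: 1/√2|00⟩ + (1/√2)i|01⟩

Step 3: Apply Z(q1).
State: 1/√2|00⟩ - (1/√2)i|01⟩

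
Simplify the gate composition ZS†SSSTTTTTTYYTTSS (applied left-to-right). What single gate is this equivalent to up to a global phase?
Z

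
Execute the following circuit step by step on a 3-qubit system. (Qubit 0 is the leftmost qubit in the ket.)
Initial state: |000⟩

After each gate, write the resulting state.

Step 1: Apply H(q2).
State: 1/√2|000⟩ + 1/√2|001⟩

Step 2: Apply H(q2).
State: |000⟩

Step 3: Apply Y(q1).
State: i|010⟩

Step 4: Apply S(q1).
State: -|010⟩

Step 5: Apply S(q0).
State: -|010⟩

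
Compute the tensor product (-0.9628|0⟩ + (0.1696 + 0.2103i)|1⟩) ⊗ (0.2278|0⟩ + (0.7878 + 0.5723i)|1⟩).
-0.2193|00⟩ + (-0.7585 - 0.551i)|01⟩ + (0.03863 + 0.04791i)|10⟩ + (0.01326 + 0.2627i)|11⟩

amp(|b₁b₂…⟩) = product of the factor amplitudes for bits b₁, b₂, …; only kets whose every factor amplitude is nonzero survive.
|00⟩: (-0.9628)(0.2278) = -0.2193
|01⟩: (-0.9628)(0.7878 + 0.5723i) = (-0.7585 - 0.551i)
|10⟩: (0.1696 + 0.2103i)(0.2278) = (0.03863 + 0.04791i)
|11⟩: (0.1696 + 0.2103i)(0.7878 + 0.5723i) = (0.01326 + 0.2627i)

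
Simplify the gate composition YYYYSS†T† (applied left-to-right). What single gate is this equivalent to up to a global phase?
T†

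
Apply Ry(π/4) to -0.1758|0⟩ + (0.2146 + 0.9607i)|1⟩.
(-0.2445 - 0.3676i)|0⟩ + (0.131 + 0.8876i)|1⟩

Ry(π/4) = [[cos(θ/2), −sin(θ/2)], [sin(θ/2), cos(θ/2)]]; θ = π/4, cos(θ/2) ≈ 0.92388, sin(θ/2) ≈ 0.382683.
With a = amp(|0⟩) = -0.1758 and b = amp(|1⟩) = (0.2146 + 0.9607i):
new amp(|0⟩) = (0.92388)·a + (-0.382683)·b = (-0.2445 - 0.3676i)
new amp(|1⟩) = (0.382683)·a + (0.92388)·b = (0.131 + 0.8876i)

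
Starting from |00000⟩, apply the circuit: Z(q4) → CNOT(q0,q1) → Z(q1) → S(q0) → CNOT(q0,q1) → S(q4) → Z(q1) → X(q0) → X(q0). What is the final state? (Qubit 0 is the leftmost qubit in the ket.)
|00000⟩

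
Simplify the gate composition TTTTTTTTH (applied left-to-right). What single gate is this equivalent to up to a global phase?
H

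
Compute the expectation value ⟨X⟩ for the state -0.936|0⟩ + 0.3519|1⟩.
-0.6588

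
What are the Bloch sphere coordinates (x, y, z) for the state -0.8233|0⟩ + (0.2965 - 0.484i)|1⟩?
(-0.4882, 0.797, 0.3557)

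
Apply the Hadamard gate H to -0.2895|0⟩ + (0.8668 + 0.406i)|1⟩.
(0.4082 + 0.2871i)|0⟩ + (-0.8176 - 0.2871i)|1⟩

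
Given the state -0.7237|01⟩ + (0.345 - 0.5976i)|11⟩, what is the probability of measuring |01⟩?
0.5237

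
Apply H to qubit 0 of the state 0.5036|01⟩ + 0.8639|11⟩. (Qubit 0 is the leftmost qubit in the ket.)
0.967|01⟩ - 0.2548|11⟩

H on qubit 0 mixes each pair of kets that differ only in qubit 0: amplitudes (a, b) of (|…0…⟩, |…1…⟩) become ((a + b)/√2, (a − b)/√2). Kets absent from the input have amplitude 0.
(|01⟩, |11⟩): (a, b) = (0.5036, 0.8639) → (0.967, -0.2548)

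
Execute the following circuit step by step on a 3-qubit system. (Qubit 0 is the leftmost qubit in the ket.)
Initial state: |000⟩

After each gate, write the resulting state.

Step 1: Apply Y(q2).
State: i|001⟩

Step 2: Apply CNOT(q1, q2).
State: i|001⟩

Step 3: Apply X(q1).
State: i|011⟩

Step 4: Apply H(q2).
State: (1/√2)i|010⟩ - (1/√2)i|011⟩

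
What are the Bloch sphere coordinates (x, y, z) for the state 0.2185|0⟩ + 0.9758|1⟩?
(0.4264, 0, -0.9044)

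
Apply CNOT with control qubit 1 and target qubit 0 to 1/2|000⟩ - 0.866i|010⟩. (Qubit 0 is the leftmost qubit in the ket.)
1/2|000⟩ - 0.866i|110⟩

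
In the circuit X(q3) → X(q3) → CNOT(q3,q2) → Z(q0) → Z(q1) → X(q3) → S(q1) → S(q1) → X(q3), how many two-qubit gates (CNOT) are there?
1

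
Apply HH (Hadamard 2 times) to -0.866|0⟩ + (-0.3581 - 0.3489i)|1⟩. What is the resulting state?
-0.866|0⟩ + (-0.3581 - 0.3489i)|1⟩

H² = I, so an even number of Hadamards cancels: H^2 = I and the state is unchanged.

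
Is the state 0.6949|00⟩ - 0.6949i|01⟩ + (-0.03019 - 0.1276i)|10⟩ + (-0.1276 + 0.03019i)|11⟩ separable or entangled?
Separable

Writing the state as a|00⟩ + b|01⟩ + c|10⟩ + d|11⟩, it is a product state iff ad − bc = 0.
Here (a, b, c, d) = (0.6949, -0.6949i, (-0.03019 - 0.1276i), (-0.1276 + 0.03019i)): ad − bc = (0.6949)(-0.1276 + 0.03019i) − (-0.6949i)(-0.03019 - 0.1276i) = 0, so the state is separable.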